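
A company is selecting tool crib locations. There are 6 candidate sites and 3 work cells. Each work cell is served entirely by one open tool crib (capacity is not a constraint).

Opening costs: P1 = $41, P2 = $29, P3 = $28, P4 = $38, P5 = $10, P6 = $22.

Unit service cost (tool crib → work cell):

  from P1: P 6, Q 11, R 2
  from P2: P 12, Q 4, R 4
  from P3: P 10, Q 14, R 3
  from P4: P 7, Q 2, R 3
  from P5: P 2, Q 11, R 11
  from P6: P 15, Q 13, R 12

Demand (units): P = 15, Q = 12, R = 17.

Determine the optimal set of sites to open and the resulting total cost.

For any fixed open set, each work cell goes to its cheapest open site; total = fixed + service.
{P4, P5}: P→P5 2·15=30, Q→P4 2·12=24, R→P4 3·17=51. Service 105; fixed 48; total 153.
{P4, P5, P6}: service 105 + fixed 70 = 175
{P1, P4, P5}: service 88 + fixed 89 = 177
{P1, P2, P3, P4, P5, P6}: service 88 + fixed 168 = 256
No other subset beats 153.

Open P4 and P5; minimum total cost 153.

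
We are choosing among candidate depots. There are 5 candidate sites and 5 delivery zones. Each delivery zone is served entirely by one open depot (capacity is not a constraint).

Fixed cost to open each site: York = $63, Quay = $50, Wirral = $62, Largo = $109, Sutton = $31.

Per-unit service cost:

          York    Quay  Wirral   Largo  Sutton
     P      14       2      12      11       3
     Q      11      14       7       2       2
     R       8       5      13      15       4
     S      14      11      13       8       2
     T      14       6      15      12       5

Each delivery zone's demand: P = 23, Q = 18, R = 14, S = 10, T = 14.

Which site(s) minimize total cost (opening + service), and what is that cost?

Open Sutton only; minimum total cost 282.

For any fixed open set, each delivery zone goes to its cheapest open site; total = fixed + service.
{Sutton}: P→Sutton 3·23=69, Q→Sutton 2·18=36, R→Sutton 4·14=56, S→Sutton 2·10=20, T→Sutton 5·14=70. Service 251; fixed 31; total 282.
{Quay, Sutton}: P→Quay 2·23=46, Q→Sutton 2·18=36, R→Sutton 4·14=56, S→Sutton 2·10=20, T→Sutton 5·14=70. Service 228; fixed 81; total 309.
{Wirral, Sutton}: service 251 + fixed 93 = 344
{York, Quay, Wirral, Largo, Sutton}: service 228 + fixed 315 = 543
No other subset beats 282.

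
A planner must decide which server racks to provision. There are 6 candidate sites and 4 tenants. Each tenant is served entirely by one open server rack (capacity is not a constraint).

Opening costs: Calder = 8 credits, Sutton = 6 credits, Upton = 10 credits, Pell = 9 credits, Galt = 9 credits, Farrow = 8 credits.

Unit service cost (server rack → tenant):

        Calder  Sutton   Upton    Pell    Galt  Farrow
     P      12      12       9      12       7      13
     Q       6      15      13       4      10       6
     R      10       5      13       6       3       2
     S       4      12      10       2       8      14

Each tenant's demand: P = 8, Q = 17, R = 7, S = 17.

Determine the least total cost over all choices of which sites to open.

For any fixed open set, each tenant goes to its cheapest open site; total = fixed + service.
{Pell, Galt}: P→Galt 7·8=56, Q→Pell 4·17=68, R→Galt 3·7=21, S→Pell 2·17=34. Service 179; fixed 18; total 197.
{Pell, Galt, Farrow}: service 172 + fixed 26 = 198
{Sutton, Pell, Galt}: P→Galt 7·8=56, Q→Pell 4·17=68, R→Galt 3·7=21, S→Pell 2·17=34. Service 179; fixed 24; total 203.
{Calder, Sutton, Upton, Pell, Galt, Farrow}: service 172 + fixed 50 = 222
No other subset beats 197.

Minimum total cost: 197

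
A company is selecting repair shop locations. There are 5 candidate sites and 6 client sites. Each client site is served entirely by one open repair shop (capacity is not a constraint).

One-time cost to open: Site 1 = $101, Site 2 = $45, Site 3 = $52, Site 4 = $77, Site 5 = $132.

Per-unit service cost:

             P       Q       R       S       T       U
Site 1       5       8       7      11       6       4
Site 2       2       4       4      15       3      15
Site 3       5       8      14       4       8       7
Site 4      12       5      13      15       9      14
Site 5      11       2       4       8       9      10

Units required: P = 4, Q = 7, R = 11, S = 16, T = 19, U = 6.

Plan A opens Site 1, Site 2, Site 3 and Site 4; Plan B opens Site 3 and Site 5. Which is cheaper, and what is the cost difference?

Plan A: {Site 1, Site 2, Site 3, Site 4}: P→Site 2 2·4=8, Q→Site 2 4·7=28, R→Site 2 4·11=44, S→Site 3 4·16=64, T→Site 2 3·19=57, U→Site 1 4·6=24. Service 225; fixed 275; total 500.
Plan B: {Site 3, Site 5}: P→Site 3 5·4=20, Q→Site 5 2·7=14, R→Site 5 4·11=44, S→Site 3 4·16=64, T→Site 3 8·19=152, U→Site 3 7·6=42. Service 336; fixed 184; total 520.
Difference: |500 − 520| = 20.

Plan A is cheaper by 20.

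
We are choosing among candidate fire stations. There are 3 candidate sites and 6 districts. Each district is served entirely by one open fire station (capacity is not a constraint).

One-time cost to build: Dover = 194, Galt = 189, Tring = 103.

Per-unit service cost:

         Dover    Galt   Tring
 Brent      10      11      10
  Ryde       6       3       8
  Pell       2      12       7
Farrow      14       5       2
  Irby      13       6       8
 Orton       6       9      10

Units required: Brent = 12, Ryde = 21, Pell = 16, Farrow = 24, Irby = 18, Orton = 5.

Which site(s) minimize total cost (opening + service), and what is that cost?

Open Tring only; minimum total cost 745.

For any fixed open set, each district goes to its cheapest open site; total = fixed + service.
{Tring}: Brent→Tring 10·12=120, Ryde→Tring 8·21=168, Pell→Tring 7·16=112, Farrow→Tring 2·24=48, Irby→Tring 8·18=144, Orton→Tring 10·5=50. Service 642; fixed 103; total 745.
{Galt, Tring}: Brent→Tring 10·12=120, Ryde→Galt 3·21=63, Pell→Tring 7·16=112, Farrow→Tring 2·24=48, Irby→Galt 6·18=108, Orton→Galt 9·5=45. Service 496; fixed 292; total 788.
{Dover, Tring}: service 500 + fixed 297 = 797
{Dover, Galt, Tring}: Brent→Dover 10·12=120, Ryde→Galt 3·21=63, Pell→Dover 2·16=32, Farrow→Tring 2·24=48, Irby→Galt 6·18=108, Orton→Dover 6·5=30. Service 401; fixed 486; total 887.
No other subset beats 745.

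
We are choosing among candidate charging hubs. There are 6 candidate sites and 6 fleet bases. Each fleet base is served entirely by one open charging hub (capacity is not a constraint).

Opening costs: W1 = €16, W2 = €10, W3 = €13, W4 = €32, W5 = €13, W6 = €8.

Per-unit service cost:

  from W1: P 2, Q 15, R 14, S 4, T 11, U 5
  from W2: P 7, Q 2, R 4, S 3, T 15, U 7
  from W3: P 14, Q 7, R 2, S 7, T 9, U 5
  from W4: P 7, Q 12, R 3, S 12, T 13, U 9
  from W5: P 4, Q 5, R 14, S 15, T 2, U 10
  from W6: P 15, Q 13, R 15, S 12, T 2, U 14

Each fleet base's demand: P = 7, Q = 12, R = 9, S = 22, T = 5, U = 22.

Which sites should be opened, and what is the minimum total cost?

Open W1, W2, W3 and W6; minimum total cost 289.

For any fixed open set, each fleet base goes to its cheapest open site; total = fixed + service.
{W1, W2, W3, W6}: P→W1 2·7=14, Q→W2 2·12=24, R→W3 2·9=18, S→W2 3·22=66, T→W6 2·5=10, U→W1 5·22=110. Service 242; fixed 47; total 289.
{W2, W3, W5}: service 256 + fixed 36 = 292
{W1, W2, W3, W5}: P→W1 2·7=14, Q→W2 2·12=24, R→W3 2·9=18, S→W2 3·22=66, T→W5 2·5=10, U→W1 5·22=110. Service 242; fixed 52; total 294.
{W1, W2, W3, W4, W5, W6}: P→W1 2·7=14, Q→W2 2·12=24, R→W3 2·9=18, S→W2 3·22=66, T→W5 2·5=10, U→W1 5·22=110. Service 242; fixed 92; total 334.
No other subset beats 289.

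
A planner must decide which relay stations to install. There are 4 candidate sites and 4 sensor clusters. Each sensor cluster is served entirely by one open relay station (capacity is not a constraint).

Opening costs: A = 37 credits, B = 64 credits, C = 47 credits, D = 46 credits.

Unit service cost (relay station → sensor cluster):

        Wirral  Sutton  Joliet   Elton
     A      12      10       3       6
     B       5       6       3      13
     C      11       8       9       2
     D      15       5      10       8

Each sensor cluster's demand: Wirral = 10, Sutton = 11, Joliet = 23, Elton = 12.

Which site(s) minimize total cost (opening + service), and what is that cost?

For any fixed open set, each sensor cluster goes to its cheapest open site; total = fixed + service.
{B, C}: Wirral→B 5·10=50, Sutton→B 6·11=66, Joliet→B 3·23=69, Elton→C 2·12=24. Service 209; fixed 111; total 320.
{B, C, D}: Wirral→B 5·10=50, Sutton→D 5·11=55, Joliet→B 3·23=69, Elton→C 2·12=24. Service 198; fixed 157; total 355.
{A, B, C}: Wirral→B 5·10=50, Sutton→B 6·11=66, Joliet→A 3·23=69, Elton→C 2·12=24. Service 209; fixed 148; total 357.
{A, B, C, D}: service 198 + fixed 194 = 392
No other subset beats 320.

Open B and C; minimum total cost 320.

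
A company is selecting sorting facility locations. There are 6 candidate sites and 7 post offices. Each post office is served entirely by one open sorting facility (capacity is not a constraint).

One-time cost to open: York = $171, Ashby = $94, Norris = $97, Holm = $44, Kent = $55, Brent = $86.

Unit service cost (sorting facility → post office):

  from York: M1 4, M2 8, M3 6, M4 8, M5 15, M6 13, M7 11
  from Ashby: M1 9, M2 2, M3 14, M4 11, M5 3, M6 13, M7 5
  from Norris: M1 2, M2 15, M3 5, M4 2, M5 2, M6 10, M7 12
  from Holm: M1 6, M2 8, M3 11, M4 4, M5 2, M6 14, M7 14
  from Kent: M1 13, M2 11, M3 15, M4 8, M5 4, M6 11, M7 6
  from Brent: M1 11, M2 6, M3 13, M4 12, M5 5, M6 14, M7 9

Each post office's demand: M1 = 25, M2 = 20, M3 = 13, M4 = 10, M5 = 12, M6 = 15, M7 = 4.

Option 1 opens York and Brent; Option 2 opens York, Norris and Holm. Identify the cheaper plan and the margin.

Option 2 is cheaper by 101.

Option 1: {York, Brent}: M1→York 4·25=100, M2→Brent 6·20=120, M3→York 6·13=78, M4→York 8·10=80, M5→Brent 5·12=60, M6→York 13·15=195, M7→Brent 9·4=36. Service 669; fixed 257; total 926.
Option 2: {York, Norris, Holm}: M1→Norris 2·25=50, M2→York 8·20=160, M3→Norris 5·13=65, M4→Norris 2·10=20, M5→Norris 2·12=24, M6→Norris 10·15=150, M7→York 11·4=44. Service 513; fixed 312; total 825.
Difference: |926 − 825| = 101.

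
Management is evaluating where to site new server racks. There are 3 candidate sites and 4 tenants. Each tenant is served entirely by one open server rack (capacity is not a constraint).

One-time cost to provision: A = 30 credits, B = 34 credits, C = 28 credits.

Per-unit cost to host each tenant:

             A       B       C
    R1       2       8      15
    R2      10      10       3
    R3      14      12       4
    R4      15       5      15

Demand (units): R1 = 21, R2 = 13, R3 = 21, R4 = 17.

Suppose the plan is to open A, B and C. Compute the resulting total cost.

Total cost: 342

Each tenant is assigned to its cheapest site among the open ones.
{A, B, C}: R1→A 2·21=42, R2→C 3·13=39, R3→C 4·21=84, R4→B 5·17=85. Service 250; fixed 92; total 342.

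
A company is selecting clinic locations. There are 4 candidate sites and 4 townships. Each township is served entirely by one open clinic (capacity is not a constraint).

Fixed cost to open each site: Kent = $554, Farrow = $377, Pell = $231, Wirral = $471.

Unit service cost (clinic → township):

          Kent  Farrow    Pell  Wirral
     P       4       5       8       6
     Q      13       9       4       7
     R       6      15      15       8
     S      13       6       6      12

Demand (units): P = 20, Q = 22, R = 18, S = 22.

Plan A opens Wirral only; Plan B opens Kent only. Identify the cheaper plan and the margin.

Plan A is cheaper by 161.

Plan A: {Wirral}: P→Wirral 6·20=120, Q→Wirral 7·22=154, R→Wirral 8·18=144, S→Wirral 12·22=264. Service 682; fixed 471; total 1153.
Plan B: {Kent}: P→Kent 4·20=80, Q→Kent 13·22=286, R→Kent 6·18=108, S→Kent 13·22=286. Service 760; fixed 554; total 1314.
Difference: |1153 − 1314| = 161.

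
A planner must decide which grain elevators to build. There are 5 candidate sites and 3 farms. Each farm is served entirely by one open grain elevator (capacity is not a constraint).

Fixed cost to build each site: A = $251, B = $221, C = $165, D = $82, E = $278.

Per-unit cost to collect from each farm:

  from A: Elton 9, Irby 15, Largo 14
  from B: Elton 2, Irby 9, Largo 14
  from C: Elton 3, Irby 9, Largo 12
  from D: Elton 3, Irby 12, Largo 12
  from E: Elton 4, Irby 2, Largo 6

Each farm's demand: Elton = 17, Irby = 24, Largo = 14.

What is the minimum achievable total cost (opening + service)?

For any fixed open set, each farm goes to its cheapest open site; total = fixed + service.
{E}: Elton→E 4·17=68, Irby→E 2·24=48, Largo→E 6·14=84. Service 200; fixed 278; total 478.
{D, E}: Elton→D 3·17=51, Irby→E 2·24=48, Largo→E 6·14=84. Service 183; fixed 360; total 543.
{D}: Elton→D 3·17=51, Irby→D 12·24=288, Largo→D 12·14=168. Service 507; fixed 82; total 589.
{A, B, C, D, E}: service 166 + fixed 997 = 1163
No other subset beats 478.

Minimum total cost: 478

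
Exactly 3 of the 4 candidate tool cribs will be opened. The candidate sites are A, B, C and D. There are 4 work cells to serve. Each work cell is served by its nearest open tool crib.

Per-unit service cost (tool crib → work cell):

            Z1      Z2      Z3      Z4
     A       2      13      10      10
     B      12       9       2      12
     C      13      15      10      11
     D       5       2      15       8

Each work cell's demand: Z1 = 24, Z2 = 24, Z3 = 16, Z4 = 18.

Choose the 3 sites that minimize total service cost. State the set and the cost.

Choose A, B and D; total service cost 272.

With exactly 3 open, each work cell uses its cheapest among the chosen.
{A, B, D}: Z1→A 2·24=48, Z2→D 2·24=48, Z3→B 2·16=32, Z4→D 8·18=144. Service cost 272.
{B, C, D}: service cost 344
{A, C, D}: service cost 400
Among all 4 size-3 choices, {A, B, D} is lowest.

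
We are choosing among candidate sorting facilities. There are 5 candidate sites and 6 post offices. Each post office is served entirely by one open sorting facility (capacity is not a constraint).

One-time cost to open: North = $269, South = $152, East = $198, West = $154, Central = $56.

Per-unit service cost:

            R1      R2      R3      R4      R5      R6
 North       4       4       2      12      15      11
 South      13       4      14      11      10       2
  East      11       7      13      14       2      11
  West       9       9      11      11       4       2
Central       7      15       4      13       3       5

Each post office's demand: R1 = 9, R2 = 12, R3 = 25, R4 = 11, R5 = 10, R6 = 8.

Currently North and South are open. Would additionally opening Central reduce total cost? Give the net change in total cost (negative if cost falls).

Yes — net change −14 (cost falls by 14).

Current service cost with {North, South}: 371.
Adding Central: each post office re-picks its cheapest; new service cost 301, saving 70.
Extra fixed cost: 56. Net change = 56 − 70 = -14.
(Totals: 792 → 778.)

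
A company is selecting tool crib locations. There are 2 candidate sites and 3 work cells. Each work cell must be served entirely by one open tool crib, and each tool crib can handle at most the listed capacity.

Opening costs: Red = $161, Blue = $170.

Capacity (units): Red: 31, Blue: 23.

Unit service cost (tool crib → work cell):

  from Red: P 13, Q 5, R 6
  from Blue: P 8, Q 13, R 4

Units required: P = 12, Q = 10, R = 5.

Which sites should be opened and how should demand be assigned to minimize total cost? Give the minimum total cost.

Minimum total cost: 397

Open {Red}: P→Red 13·12=156, Q→Red 5·10=50, R→Red 6·5=30.
Loads: Red carries 27/31. Service 236; fixed 161; total 397.
Next best feasible plan costs 497.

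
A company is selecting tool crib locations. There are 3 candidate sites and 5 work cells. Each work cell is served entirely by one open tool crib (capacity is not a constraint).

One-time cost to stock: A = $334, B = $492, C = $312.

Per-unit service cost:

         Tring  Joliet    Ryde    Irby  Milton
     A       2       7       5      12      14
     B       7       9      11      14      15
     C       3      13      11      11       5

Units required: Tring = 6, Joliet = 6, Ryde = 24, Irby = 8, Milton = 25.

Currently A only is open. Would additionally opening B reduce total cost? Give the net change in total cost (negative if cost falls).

Current service cost with {A}: 620.
Adding B: each work cell re-picks its cheapest; new service cost 620, saving 0.
Extra fixed cost: 492. Net change = 492 − 0 = 492.
(Totals: 954 → 1446.)

No — net change +492 (cost rises by 492).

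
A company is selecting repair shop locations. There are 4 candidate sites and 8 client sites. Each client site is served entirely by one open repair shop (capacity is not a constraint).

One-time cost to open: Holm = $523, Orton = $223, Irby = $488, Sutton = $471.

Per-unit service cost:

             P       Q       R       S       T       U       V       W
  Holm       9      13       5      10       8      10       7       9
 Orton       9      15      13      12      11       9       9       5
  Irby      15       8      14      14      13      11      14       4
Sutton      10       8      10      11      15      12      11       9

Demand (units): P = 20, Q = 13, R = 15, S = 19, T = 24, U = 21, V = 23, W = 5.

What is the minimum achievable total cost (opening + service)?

For any fixed open set, each client site goes to its cheapest open site; total = fixed + service.
{Orton}: P→Orton 9·20=180, Q→Orton 15·13=195, R→Orton 13·15=195, S→Orton 12·19=228, T→Orton 11·24=264, U→Orton 9·21=189, V→Orton 9·23=207, W→Orton 5·5=25. Service 1483; fixed 223; total 1706.
{Holm}: service 1222 + fixed 523 = 1745
{Holm, Orton}: P→Holm 9·20=180, Q→Holm 13·13=169, R→Holm 5·15=75, S→Holm 10·19=190, T→Holm 8·24=192, U→Orton 9·21=189, V→Holm 7·23=161, W→Orton 5·5=25. Service 1181; fixed 746; total 1927.
{Holm, Orton, Irby, Sutton}: service 1111 + fixed 1705 = 2816
No other subset beats 1706.

Minimum total cost: 1706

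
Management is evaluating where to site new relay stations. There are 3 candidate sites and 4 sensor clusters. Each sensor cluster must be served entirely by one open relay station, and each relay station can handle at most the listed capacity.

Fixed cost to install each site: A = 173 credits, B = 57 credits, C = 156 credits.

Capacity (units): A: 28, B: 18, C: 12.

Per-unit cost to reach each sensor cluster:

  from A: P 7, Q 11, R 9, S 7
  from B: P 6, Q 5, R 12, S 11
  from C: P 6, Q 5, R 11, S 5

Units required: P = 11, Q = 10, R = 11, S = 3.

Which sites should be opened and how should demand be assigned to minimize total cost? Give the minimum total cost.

Open {A, B}: P→A 7·11=77, Q→B 5·10=50, R→A 9·11=99, S→A 7·3=21.
Loads: A carries 25/28, B carries 10/18. Service 247; fixed 230; total 477.
Next best feasible plan costs 489.

Minimum total cost: 477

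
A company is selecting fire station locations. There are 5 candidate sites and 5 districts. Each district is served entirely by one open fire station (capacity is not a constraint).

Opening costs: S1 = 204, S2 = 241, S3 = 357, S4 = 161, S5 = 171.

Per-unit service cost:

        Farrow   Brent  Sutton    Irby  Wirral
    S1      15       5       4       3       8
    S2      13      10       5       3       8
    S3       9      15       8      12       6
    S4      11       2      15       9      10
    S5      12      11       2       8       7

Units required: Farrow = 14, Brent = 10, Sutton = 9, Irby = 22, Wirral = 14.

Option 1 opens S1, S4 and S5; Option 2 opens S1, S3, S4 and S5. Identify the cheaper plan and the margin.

Option 1 is cheaper by 315.

Option 1: {S1, S4, S5}: Farrow→S4 11·14=154, Brent→S4 2·10=20, Sutton→S5 2·9=18, Irby→S1 3·22=66, Wirral→S5 7·14=98. Service 356; fixed 536; total 892.
Option 2: {S1, S3, S4, S5}: Farrow→S3 9·14=126, Brent→S4 2·10=20, Sutton→S5 2·9=18, Irby→S1 3·22=66, Wirral→S3 6·14=84. Service 314; fixed 893; total 1207.
Difference: |892 − 1207| = 315.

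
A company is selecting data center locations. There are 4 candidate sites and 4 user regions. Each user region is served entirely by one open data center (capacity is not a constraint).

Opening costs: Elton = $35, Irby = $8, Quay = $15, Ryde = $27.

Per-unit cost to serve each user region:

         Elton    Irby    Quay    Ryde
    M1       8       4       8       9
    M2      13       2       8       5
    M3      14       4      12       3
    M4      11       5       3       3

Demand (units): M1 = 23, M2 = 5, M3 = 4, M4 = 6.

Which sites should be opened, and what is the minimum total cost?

Open Irby only; minimum total cost 156.

For any fixed open set, each user region goes to its cheapest open site; total = fixed + service.
{Irby}: M1→Irby 4·23=92, M2→Irby 2·5=10, M3→Irby 4·4=16, M4→Irby 5·6=30. Service 148; fixed 8; total 156.
{Irby, Quay}: service 136 + fixed 23 = 159
{Irby, Ryde}: M1→Irby 4·23=92, M2→Irby 2·5=10, M3→Ryde 3·4=12, M4→Ryde 3·6=18. Service 132; fixed 35; total 167.
{Elton, Irby, Quay, Ryde}: M1→Irby 4·23=92, M2→Irby 2·5=10, M3→Ryde 3·4=12, M4→Quay 3·6=18. Service 132; fixed 85; total 217.
(All 15 nonempty subsets were checked; Irby only is lowest.)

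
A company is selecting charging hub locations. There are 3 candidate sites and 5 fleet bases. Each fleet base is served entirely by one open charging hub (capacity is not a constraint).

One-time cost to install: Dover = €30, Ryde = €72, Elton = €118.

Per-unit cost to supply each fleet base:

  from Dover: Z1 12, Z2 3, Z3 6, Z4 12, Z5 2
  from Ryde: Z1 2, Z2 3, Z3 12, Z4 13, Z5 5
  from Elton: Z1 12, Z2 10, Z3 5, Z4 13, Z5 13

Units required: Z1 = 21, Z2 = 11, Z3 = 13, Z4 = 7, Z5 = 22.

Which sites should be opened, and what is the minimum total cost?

Open Dover and Ryde; minimum total cost 383.

For any fixed open set, each fleet base goes to its cheapest open site; total = fixed + service.
{Dover, Ryde}: Z1→Ryde 2·21=42, Z2→Dover 3·11=33, Z3→Dover 6·13=78, Z4→Dover 12·7=84, Z5→Dover 2·22=44. Service 281; fixed 102; total 383.
{Dover, Ryde, Elton}: service 268 + fixed 220 = 488
{Ryde}: service 432 + fixed 72 = 504
{Dover}: service 491 + fixed 30 = 521
No other subset beats 383.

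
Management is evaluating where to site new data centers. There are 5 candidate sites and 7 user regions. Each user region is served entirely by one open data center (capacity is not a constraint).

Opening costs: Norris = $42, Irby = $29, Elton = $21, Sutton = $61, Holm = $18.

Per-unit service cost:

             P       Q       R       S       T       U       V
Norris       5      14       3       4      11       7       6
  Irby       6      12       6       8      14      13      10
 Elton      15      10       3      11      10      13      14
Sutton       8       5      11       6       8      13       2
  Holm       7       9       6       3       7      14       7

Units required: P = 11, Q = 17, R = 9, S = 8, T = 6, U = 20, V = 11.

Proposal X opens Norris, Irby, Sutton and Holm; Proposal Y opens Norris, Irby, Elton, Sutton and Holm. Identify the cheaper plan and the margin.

Proposal X: {Norris, Irby, Sutton, Holm}: P→Norris 5·11=55, Q→Sutton 5·17=85, R→Norris 3·9=27, S→Holm 3·8=24, T→Holm 7·6=42, U→Norris 7·20=140, V→Sutton 2·11=22. Service 395; fixed 150; total 545.
Proposal Y: {Norris, Irby, Elton, Sutton, Holm}: P→Norris 5·11=55, Q→Sutton 5·17=85, R→Norris 3·9=27, S→Holm 3·8=24, T→Holm 7·6=42, U→Norris 7·20=140, V→Sutton 2·11=22. Service 395; fixed 171; total 566.
Difference: |545 − 566| = 21.

Proposal X is cheaper by 21.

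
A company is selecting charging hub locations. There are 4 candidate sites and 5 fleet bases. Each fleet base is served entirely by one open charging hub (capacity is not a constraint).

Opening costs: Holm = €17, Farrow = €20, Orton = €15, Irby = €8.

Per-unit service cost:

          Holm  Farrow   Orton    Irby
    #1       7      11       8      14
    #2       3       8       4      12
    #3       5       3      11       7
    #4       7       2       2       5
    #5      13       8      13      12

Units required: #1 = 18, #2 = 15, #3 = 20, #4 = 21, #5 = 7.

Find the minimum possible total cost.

For any fixed open set, each fleet base goes to its cheapest open site; total = fixed + service.
{Holm, Farrow}: #1→Holm 7·18=126, #2→Holm 3·15=45, #3→Farrow 3·20=60, #4→Farrow 2·21=42, #5→Farrow 8·7=56. Service 329; fixed 37; total 366.
{Holm, Farrow, Irby}: service 329 + fixed 45 = 374
{Holm, Farrow, Orton}: service 329 + fixed 52 = 381
{Holm, Farrow, Orton, Irby}: #1→Holm 7·18=126, #2→Holm 3·15=45, #3→Farrow 3·20=60, #4→Farrow 2·21=42, #5→Farrow 8·7=56. Service 329; fixed 60; total 389.
No other subset beats 366.

Minimum total cost: 366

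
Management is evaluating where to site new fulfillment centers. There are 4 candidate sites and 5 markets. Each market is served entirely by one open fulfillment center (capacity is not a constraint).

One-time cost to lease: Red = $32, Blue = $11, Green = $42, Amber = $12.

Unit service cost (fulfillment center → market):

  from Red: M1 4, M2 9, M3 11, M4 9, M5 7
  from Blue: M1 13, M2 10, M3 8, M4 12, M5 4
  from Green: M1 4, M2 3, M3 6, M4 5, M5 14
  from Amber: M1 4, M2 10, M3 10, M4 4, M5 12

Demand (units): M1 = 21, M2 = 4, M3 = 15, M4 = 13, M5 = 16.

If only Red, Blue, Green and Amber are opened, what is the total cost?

Total cost: 399

Each market is assigned to its cheapest site among the open ones.
{Red, Blue, Green, Amber}: M1→Red 4·21=84, M2→Green 3·4=12, M3→Green 6·15=90, M4→Amber 4·13=52, M5→Blue 4·16=64. Service 302; fixed 97; total 399.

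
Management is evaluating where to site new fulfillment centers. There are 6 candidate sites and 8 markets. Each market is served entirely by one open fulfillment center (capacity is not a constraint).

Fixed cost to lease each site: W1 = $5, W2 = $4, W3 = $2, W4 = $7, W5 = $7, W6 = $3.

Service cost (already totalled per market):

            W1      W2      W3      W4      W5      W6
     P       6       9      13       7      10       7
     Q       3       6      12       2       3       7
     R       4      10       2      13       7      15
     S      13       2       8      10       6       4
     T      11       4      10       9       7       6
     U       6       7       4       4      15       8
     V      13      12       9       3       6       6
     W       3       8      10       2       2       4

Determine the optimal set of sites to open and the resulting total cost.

For any fixed open set, each market goes to its cheapest open site; total = fixed + service.
{W2, W3, W4}: P→W4 7, Q→W4 2, R→W3 2, S→W2 2, T→W2 4, U→W3 4, V→W4 3, W→W4 2. Service 26; fixed 13; total 39.
{W2, W3, W4, W6}: service 26 + fixed 16 = 42
{W3, W4, W6}: P→W4 7, Q→W4 2, R→W3 2, S→W6 4, T→W6 6, U→W3 4, V→W4 3, W→W4 2. Service 30; fixed 12; total 42.
{W1, W2, W3, W4, W5, W6}: P→W1 6, Q→W4 2, R→W3 2, S→W2 2, T→W2 4, U→W3 4, V→W4 3, W→W4 2. Service 25; fixed 28; total 53.
No other subset beats 39.

Open W2, W3 and W4; minimum total cost 39.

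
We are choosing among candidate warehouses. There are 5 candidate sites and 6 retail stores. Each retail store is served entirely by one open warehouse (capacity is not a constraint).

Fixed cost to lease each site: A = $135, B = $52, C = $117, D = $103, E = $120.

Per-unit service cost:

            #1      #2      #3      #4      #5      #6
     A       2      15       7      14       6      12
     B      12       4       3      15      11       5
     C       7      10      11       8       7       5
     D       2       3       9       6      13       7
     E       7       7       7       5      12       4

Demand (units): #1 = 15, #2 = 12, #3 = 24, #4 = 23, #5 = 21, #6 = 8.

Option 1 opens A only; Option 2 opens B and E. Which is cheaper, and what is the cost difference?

Option 2 is cheaper by 282.

Option 1: {A}: #1→A 2·15=30, #2→A 15·12=180, #3→A 7·24=168, #4→A 14·23=322, #5→A 6·21=126, #6→A 12·8=96. Service 922; fixed 135; total 1057.
Option 2: {B, E}: #1→E 7·15=105, #2→B 4·12=48, #3→B 3·24=72, #4→E 5·23=115, #5→B 11·21=231, #6→E 4·8=32. Service 603; fixed 172; total 775.
Difference: |1057 − 775| = 282.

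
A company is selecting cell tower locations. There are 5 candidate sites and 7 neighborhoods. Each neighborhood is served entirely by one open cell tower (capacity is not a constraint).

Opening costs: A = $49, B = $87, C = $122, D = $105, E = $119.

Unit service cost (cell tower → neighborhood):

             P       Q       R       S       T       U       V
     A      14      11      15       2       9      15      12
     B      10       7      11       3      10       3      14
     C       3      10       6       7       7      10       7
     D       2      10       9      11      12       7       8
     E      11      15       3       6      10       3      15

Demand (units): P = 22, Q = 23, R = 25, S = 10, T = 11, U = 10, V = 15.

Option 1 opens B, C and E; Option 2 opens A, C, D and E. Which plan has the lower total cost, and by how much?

Option 1 is cheaper by 104.

Option 1: {B, C, E}: P→C 3·22=66, Q→B 7·23=161, R→E 3·25=75, S→B 3·10=30, T→C 7·11=77, U→B 3·10=30, V→C 7·15=105. Service 544; fixed 328; total 872.
Option 2: {A, C, D, E}: P→D 2·22=44, Q→C 10·23=230, R→E 3·25=75, S→A 2·10=20, T→C 7·11=77, U→E 3·10=30, V→C 7·15=105. Service 581; fixed 395; total 976.
Difference: |872 − 976| = 104.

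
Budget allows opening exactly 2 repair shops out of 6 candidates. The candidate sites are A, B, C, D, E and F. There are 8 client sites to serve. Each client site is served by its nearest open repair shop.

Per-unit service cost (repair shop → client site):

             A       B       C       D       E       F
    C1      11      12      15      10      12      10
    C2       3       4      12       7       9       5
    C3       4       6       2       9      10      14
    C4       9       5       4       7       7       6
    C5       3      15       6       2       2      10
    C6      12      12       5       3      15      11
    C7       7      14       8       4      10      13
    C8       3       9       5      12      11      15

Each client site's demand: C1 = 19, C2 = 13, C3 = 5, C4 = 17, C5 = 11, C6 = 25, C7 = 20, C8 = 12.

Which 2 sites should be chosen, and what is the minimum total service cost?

Choose A and D; total service cost 581.

With exactly 2 open, each client site uses its cheapest among the chosen.
{A, D}: C1→D 10·19=190, C2→A 3·13=39, C3→A 4·5=20, C4→D 7·17=119, C5→D 2·11=22, C6→D 3·25=75, C7→D 4·20=80, C8→A 3·12=36. Service cost 581.
{C, D}: service cost 596
{B, D}: service cost 642
Among all 15 size-2 choices, {A, D} is lowest.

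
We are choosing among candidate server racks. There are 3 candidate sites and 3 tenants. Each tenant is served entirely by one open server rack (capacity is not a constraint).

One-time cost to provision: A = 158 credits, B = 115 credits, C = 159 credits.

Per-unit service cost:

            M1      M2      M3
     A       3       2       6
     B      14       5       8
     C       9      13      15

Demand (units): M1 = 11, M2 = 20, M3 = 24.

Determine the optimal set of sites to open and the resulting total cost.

Open A only; minimum total cost 375.

For any fixed open set, each tenant goes to its cheapest open site; total = fixed + service.
{A}: M1→A 3·11=33, M2→A 2·20=40, M3→A 6·24=144. Service 217; fixed 158; total 375.
{A, B}: M1→A 3·11=33, M2→A 2·20=40, M3→A 6·24=144. Service 217; fixed 273; total 490.
{A, C}: service 217 + fixed 317 = 534
{A, B, C}: service 217 + fixed 432 = 649
(All 7 nonempty subsets were checked; A only is lowest.)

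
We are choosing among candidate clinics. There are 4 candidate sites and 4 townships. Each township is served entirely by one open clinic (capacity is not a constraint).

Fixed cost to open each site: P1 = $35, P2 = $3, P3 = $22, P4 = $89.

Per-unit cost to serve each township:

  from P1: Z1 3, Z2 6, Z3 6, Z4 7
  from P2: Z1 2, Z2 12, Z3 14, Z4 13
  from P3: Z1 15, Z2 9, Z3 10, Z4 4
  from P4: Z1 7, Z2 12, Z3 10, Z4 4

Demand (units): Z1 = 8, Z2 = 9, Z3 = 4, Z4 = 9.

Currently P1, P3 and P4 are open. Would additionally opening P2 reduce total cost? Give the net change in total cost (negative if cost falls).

Current service cost with {P1, P3, P4}: 138.
Adding P2: each township re-picks its cheapest; new service cost 130, saving 8.
Extra fixed cost: 3. Net change = 3 − 8 = -5.
(Totals: 284 → 279.)

Yes — net change −5 (cost falls by 5).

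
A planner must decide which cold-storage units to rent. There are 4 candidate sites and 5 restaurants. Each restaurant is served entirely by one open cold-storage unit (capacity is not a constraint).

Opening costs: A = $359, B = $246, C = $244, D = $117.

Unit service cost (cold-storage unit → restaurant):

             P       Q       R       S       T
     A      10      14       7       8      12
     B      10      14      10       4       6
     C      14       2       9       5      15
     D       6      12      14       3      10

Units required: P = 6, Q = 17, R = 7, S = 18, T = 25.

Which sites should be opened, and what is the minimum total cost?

Open D only; minimum total cost 759.

For any fixed open set, each restaurant goes to its cheapest open site; total = fixed + service.
{D}: P→D 6·6=36, Q→D 12·17=204, R→D 14·7=98, S→D 3·18=54, T→D 10·25=250. Service 642; fixed 117; total 759.
{C, D}: service 437 + fixed 361 = 798
{B}: service 590 + fixed 246 = 836
{A, B, C, D}: P→D 6·6=36, Q→C 2·17=34, R→A 7·7=49, S→D 3·18=54, T→B 6·25=150. Service 323; fixed 966; total 1289.
No other subset beats 759.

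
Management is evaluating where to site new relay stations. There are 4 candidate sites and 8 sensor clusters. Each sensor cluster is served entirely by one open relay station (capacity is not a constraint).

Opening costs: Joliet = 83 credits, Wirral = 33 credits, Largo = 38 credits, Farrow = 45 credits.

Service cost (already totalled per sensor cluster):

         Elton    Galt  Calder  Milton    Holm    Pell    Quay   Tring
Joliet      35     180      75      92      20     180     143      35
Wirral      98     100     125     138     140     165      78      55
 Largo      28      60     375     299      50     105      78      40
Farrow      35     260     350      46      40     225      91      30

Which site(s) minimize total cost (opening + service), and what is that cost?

Open Joliet, Largo and Farrow; minimum total cost 608.

For any fixed open set, each sensor cluster goes to its cheapest open site; total = fixed + service.
{Joliet, Largo, Farrow}: Elton→Largo 28, Galt→Largo 60, Calder→Joliet 75, Milton→Farrow 46, Holm→Joliet 20, Pell→Largo 105, Quay→Largo 78, Tring→Farrow 30. Service 442; fixed 166; total 608.
{Joliet, Largo}: service 493 + fixed 121 = 614
{Wirral, Largo, Farrow}: Elton→Largo 28, Galt→Largo 60, Calder→Wirral 125, Milton→Farrow 46, Holm→Farrow 40, Pell→Largo 105, Quay→Wirral 78, Tring→Farrow 30. Service 512; fixed 116; total 628.
{Joliet, Wirral, Largo, Farrow}: service 442 + fixed 199 = 641
(All 15 nonempty subsets were checked; Joliet, Largo and Farrow is lowest.)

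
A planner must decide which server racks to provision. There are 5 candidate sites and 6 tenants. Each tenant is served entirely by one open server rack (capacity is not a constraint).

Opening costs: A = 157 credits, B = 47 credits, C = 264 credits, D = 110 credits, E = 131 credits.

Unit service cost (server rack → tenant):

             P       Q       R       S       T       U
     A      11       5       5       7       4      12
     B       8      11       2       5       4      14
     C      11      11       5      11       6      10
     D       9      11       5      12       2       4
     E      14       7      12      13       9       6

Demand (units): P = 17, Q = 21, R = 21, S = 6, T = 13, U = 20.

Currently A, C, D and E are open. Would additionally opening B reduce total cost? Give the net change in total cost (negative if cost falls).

Yes — net change −45 (cost falls by 45).

Current service cost with {A, C, D, E}: 511.
Adding B: each tenant re-picks its cheapest; new service cost 419, saving 92.
Extra fixed cost: 47. Net change = 47 − 92 = -45.
(Totals: 1173 → 1128.)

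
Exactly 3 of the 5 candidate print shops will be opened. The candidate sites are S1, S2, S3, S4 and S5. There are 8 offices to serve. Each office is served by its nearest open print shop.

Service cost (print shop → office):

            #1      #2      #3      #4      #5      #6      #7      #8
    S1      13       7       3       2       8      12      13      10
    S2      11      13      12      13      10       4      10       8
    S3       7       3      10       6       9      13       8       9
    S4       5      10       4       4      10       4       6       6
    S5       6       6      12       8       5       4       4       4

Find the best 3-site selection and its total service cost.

Choose S1, S3 and S5; total service cost 31.

With exactly 3 open, each office uses its cheapest among the chosen.
{S1, S3, S5}: #1→S5 6, #2→S3 3, #3→S1 3, #4→S1 2, #5→S5 5, #6→S5 4, #7→S5 4, #8→S5 4. Service cost 31.
{S1, S4, S5}: service cost 33
{S3, S4, S5}: service cost 33
Among all 10 size-3 choices, {S1, S3, S5} is lowest.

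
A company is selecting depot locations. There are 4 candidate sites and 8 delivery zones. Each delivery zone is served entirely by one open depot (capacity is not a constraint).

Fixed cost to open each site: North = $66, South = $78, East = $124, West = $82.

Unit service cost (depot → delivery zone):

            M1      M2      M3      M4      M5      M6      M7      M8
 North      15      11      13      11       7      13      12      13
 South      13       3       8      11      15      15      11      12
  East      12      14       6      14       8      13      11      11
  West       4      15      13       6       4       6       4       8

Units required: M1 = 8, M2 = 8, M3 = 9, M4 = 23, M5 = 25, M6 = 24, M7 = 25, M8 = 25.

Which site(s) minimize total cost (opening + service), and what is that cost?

Open South and West; minimum total cost 970.

For any fixed open set, each delivery zone goes to its cheapest open site; total = fixed + service.
{South, West}: M1→West 4·8=32, M2→South 3·8=24, M3→South 8·9=72, M4→West 6·23=138, M5→West 4·25=100, M6→West 6·24=144, M7→West 4·25=100, M8→West 8·25=200. Service 810; fixed 160; total 970.
{West}: service 951 + fixed 82 = 1033
{North, South, West}: service 810 + fixed 226 = 1036
{North, South, East, West}: M1→West 4·8=32, M2→South 3·8=24, M3→East 6·9=54, M4→West 6·23=138, M5→West 4·25=100, M6→West 6·24=144, M7→West 4·25=100, M8→West 8·25=200. Service 792; fixed 350; total 1142.
No other subset beats 970.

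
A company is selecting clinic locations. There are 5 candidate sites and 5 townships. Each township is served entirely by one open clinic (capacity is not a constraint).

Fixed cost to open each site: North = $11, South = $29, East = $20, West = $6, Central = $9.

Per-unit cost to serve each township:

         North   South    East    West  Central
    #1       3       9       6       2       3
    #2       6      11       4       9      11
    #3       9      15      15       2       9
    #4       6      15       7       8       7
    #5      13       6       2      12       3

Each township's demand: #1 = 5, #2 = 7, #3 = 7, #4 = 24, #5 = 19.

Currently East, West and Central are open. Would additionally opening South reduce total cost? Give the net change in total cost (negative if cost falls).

Current service cost with {East, West, Central}: 258.
Adding South: each township re-picks its cheapest; new service cost 258, saving 0.
Extra fixed cost: 29. Net change = 29 − 0 = 29.
(Totals: 293 → 322.)

No — net change +29 (cost rises by 29).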